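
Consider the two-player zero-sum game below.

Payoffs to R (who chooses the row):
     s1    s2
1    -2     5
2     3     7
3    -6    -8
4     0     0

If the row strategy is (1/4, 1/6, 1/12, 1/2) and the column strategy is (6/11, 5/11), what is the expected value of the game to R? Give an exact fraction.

Against (6/11, 5/11), each row's expected payoff is 1: 13/11; 2: 53/11; 3: -76/11; 4: 0.
Taking the (1/4, 1/6, 1/12, 1/2)-weighted average: (1/4)·(13/11) + (1/6)·(53/11) + (1/12)·(-76/11) + (1/2)·(0) = 23/44.

23/44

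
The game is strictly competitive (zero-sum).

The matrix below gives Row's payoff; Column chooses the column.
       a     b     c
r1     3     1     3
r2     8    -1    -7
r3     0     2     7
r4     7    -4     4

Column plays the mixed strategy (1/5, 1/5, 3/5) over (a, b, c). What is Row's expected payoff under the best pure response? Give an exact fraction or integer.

23/5

r1: (3)·(1/5) + (1)·(1/5) + (3)·(3/5) = 13/5.
r2: (8)·(1/5) + (-1)·(1/5) + (-7)·(3/5) = -14/5.
r3: (0)·(1/5) + (2)·(1/5) + (7)·(3/5) = 23/5.
r4: (7)·(1/5) + (-4)·(1/5) + (4)·(3/5) = 3.
The best pure response is r3 with expected payoff 23/5.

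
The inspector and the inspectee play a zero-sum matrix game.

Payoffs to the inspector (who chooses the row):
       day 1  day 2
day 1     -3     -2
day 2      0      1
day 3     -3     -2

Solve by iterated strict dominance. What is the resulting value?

0

Row day 3 is strictly dominated by row day 2 (0>-3, 1>-2); eliminate day 3.
Row day 1 is strictly dominated by row day 2 (0>-3, 1>-2); eliminate day 1.
Column day 2 is strictly dominated by day 1 for the inspectee (0<1); eliminate day 2.
Only (day 2, day 1) remains, with payoff 0.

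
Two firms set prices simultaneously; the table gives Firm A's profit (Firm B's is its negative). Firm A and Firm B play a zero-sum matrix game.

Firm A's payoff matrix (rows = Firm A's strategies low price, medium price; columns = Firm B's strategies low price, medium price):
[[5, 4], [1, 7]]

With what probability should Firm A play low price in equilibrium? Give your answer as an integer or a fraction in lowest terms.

6/7

Row minima are 4 and 1, so Firm A's maximin is 4; column maxima are 5 and 7, so Firm B's minimax is 5. These differ, so the equilibrium is in mixed strategies.
Let Firm A play low price with probability p. Firm B is indifferent when 5p + (1−p) = 4p + 7(1−p), giving p = 6/7.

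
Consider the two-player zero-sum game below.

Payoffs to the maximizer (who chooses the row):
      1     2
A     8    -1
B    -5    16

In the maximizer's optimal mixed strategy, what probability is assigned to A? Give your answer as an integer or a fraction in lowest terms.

Row minima are -1 and -5, so the maximizer's maximin is -1; column maxima are 8 and 16, so the minimizer's minimax is 8. These differ, so the equilibrium is in mixed strategies.
Let the maximizer play A with probability p. The minimizer is indifferent when 8p − 5(1−p) = −p + 16(1−p), giving p = 7/10.

7/10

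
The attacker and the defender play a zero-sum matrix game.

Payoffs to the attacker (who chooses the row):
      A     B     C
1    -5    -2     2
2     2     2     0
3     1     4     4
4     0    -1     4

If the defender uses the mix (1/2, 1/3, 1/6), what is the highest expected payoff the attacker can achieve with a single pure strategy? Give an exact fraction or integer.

5/2

1: (-5)·(1/2) + (-2)·(1/3) + (2)·(1/6) = -17/6.
2: (2)·(1/2) + (2)·(1/3) + (0)·(1/6) = 5/3.
3: (1)·(1/2) + (4)·(1/3) + (4)·(1/6) = 5/2.
4: (0)·(1/2) + (-1)·(1/3) + (4)·(1/6) = 1/3.
The best pure response is 3 with expected payoff 5/2.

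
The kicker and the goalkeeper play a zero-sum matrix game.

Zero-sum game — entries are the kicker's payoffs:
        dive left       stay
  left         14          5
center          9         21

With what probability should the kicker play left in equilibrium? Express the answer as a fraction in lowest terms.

4/7

Row minima are 5 and 9, so the kicker's maximin is 9; column maxima are 14 and 21, so the goalkeeper's minimax is 14. These differ, so the equilibrium is in mixed strategies.
Let the kicker play left with probability p. The goalkeeper is indifferent when 14p + 9(1−p) = 5p + 21(1−p), giving p = 4/7.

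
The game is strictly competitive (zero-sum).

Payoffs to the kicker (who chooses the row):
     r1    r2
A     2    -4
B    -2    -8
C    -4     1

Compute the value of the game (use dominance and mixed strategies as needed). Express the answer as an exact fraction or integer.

-14/11

Row B is strictly dominated by row A, so the kicker never plays it.
The remaining 2×2 game on (A, C) × (r1, r2) has no saddle point. Let the kicker play A with probability p; indifference gives 2p − 4(1−p) = −4p + (1−p), so p = 5/11.
Similarly the goalkeeper's optimal q on r1 is 5/11, and the value is 2·(5/11) + (-4)·(6/11) = -14/11.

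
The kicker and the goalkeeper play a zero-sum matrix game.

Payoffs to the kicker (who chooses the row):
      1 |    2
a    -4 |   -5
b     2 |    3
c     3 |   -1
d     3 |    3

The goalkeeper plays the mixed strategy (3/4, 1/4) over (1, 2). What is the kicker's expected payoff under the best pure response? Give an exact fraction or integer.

3

a: (-4)·(3/4) + (-5)·(1/4) = -17/4.
b: (2)·(3/4) + (3)·(1/4) = 9/4.
c: (3)·(3/4) + (-1)·(1/4) = 2.
d: (3)·(3/4) + (3)·(1/4) = 3.
The best pure response is d with expected payoff 3.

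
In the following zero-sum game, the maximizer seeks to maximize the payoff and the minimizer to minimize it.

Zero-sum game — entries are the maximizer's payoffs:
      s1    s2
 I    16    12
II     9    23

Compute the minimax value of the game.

Row minima are 12 and 9, so the maximizer's maximin is 12; column maxima are 16 and 23, so the minimizer's minimax is 16. These differ, so the equilibrium is in mixed strategies.
Let the maximizer play I with probability p. The minimizer is indifferent when 16p + 9(1−p) = 12p + 23(1−p), giving p = 7/9.
Let the minimizer play s1 with probability q. The maximizer is indifferent when 16q + 12(1−q) = 9q + 23(1−q), giving q = 11/18.
The value is 16·(11/18) + (12)·(7/18) = 130/9.

130/9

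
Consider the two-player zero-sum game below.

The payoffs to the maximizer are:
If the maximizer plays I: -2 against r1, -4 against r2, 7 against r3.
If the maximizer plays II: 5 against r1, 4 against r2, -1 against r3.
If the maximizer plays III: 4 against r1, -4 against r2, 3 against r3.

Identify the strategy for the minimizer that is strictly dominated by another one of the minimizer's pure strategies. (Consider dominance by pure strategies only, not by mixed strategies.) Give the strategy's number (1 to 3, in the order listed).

1

The minimizer prefers columns that give the maximizer less. Compare r1 with r2: -4 < -2, 4 < 5, -4 < 4.
So r2 strictly dominates r1 for the minimizer; r1 is strictly dominated.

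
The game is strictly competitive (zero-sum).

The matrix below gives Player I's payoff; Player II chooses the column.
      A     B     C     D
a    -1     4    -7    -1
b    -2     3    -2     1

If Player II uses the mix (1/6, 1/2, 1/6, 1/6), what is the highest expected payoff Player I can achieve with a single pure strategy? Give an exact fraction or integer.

a: (-1)·(1/6) + (4)·(1/2) + (-7)·(1/6) + (-1)·(1/6) = 1/2.
b: (-2)·(1/6) + (3)·(1/2) + (-2)·(1/6) + (1)·(1/6) = 1.
The best pure response is b with expected payoff 1.

1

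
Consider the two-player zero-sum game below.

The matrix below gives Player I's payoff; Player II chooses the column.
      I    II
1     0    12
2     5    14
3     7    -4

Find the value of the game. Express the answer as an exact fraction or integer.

Row 1 is strictly dominated by row 2, so Player I never plays it.
The remaining 2×2 game on (2, 3) × (I, II) has no saddle point. Let Player I play 2 with probability p; indifference gives 5p + 7(1−p) = 14p − 4(1−p), so p = 11/20.
Similarly Player II's optimal q on I is 9/10, and the value is 5·(9/10) + (14)·(1/10) = 59/10.

59/10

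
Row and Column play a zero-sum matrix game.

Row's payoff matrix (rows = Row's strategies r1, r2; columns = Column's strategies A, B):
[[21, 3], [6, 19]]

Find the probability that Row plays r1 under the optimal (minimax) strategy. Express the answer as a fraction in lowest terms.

13/31

Row minima are 3 and 6, so Row's maximin is 6; column maxima are 21 and 19, so Column's minimax is 19. These differ, so the equilibrium is in mixed strategies.
Let Row play r1 with probability p. Column is indifferent when 21p + 6(1−p) = 3p + 19(1−p), giving p = 13/31.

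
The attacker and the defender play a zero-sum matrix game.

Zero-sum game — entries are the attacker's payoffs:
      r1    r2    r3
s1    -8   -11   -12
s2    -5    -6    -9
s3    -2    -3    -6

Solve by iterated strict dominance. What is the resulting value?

Row s1 is strictly dominated by row s2 (-5>-8, -6>-11, -9>-12); eliminate s1.
Column r2 is strictly dominated by r3 for the defender (-9<-6, -6<-3); eliminate r2.
Row s2 is strictly dominated by row s3 (-2>-5, -6>-9); eliminate s2.
Column r1 is strictly dominated by r3 for the defender (-6<-2); eliminate r1.
Only (s3, r3) remains, with payoff -6.

-6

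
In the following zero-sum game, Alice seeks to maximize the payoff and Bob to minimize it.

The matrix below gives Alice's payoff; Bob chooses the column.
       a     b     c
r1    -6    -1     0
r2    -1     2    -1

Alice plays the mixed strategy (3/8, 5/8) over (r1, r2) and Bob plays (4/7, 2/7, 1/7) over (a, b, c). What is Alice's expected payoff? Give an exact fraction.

Against (4/7, 2/7, 1/7), each row's expected payoff is r1: -26/7; r2: -1/7.
Taking the (3/8, 5/8)-weighted average: (3/8)·(-26/7) + (5/8)·(-1/7) = -83/56.

-83/56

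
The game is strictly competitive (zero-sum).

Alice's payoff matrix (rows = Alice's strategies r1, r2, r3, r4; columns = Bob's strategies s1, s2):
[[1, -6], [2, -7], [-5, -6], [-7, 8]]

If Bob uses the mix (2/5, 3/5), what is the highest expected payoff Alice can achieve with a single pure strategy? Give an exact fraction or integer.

r1: (1)·(2/5) + (-6)·(3/5) = -16/5.
r2: (2)·(2/5) + (-7)·(3/5) = -17/5.
r3: (-5)·(2/5) + (-6)·(3/5) = -28/5.
r4: (-7)·(2/5) + (8)·(3/5) = 2.
The best pure response is r4 with expected payoff 2.

2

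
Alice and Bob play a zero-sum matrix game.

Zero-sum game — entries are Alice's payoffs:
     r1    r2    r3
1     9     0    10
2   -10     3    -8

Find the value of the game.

Column r3 is strictly dominated by r1 for Bob (it gives Alice more in every row).
The remaining 2×2 game on (1, 2) × (r1, r2) has no saddle point. Let Alice play 1 with probability p; indifference gives 9p − 10(1−p) = 3(1−p), so p = 13/22.
Similarly Bob's optimal q on r1 is 3/22, and the value is 9·(3/22) + (0)·(19/22) = 27/22.

27/22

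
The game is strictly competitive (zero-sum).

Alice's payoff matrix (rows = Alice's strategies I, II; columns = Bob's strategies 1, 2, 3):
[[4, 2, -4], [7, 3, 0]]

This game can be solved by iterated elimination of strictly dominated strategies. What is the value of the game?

Row I is strictly dominated by row II (7>4, 3>2, 0>-4); eliminate I.
Column 2 is strictly dominated by 3 for Bob (0<3); eliminate 2.
Column 1 is strictly dominated by 3 for Bob (0<7); eliminate 1.
Only (II, 3) remains, with payoff 0.

0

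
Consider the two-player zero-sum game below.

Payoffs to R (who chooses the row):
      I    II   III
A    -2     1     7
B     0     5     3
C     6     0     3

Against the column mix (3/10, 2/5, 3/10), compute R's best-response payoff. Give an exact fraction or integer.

A: (-2)·(3/10) + (1)·(2/5) + (7)·(3/10) = 19/10.
B: (0)·(3/10) + (5)·(2/5) + (3)·(3/10) = 29/10.
C: (6)·(3/10) + (0)·(2/5) + (3)·(3/10) = 27/10.
The best pure response is B with expected payoff 29/10.

29/10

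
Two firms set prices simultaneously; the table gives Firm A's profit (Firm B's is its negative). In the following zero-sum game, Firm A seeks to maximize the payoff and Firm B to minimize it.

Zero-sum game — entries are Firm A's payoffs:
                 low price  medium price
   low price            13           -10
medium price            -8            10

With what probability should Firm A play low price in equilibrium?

18/41

Row minima are -10 and -8, so Firm A's maximin is -8; column maxima are 13 and 10, so Firm B's minimax is 10. These differ, so the equilibrium is in mixed strategies.
Let Firm A play low price with probability p. Firm B is indifferent when 13p − 8(1−p) = −10p + 10(1−p), giving p = 18/41.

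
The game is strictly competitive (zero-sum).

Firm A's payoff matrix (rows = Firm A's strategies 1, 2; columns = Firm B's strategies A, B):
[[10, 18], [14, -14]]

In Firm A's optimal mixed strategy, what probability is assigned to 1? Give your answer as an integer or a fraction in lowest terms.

Row minima are 10 and -14, so Firm A's maximin is 10; column maxima are 14 and 18, so Firm B's minimax is 14. These differ, so the equilibrium is in mixed strategies.
Let Firm A play 1 with probability p. Firm B is indifferent when 10p + 14(1−p) = 18p − 14(1−p), giving p = 7/9.

7/9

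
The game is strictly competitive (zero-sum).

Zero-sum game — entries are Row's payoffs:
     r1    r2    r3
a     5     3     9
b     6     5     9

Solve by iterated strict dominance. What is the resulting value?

Column r1 is strictly dominated by r2 for Column (3<5, 5<6); eliminate r1.
Column r3 is strictly dominated by r2 for Column (3<9, 5<9); eliminate r3.
Row a is strictly dominated by row b (5>3); eliminate a.
Only (b, r2) remains, with payoff 5.

5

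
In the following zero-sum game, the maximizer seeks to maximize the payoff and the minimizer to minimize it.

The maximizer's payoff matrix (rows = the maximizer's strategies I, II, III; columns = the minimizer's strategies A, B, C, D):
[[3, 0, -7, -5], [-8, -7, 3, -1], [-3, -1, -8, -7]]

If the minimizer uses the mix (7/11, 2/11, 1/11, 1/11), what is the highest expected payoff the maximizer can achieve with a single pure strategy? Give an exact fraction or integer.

I: (3)·(7/11) + (0)·(2/11) + (-7)·(1/11) + (-5)·(1/11) = 9/11.
II: (-8)·(7/11) + (-7)·(2/11) + (3)·(1/11) + (-1)·(1/11) = -68/11.
III: (-3)·(7/11) + (-1)·(2/11) + (-8)·(1/11) + (-7)·(1/11) = -38/11.
The best pure response is I with expected payoff 9/11.

9/11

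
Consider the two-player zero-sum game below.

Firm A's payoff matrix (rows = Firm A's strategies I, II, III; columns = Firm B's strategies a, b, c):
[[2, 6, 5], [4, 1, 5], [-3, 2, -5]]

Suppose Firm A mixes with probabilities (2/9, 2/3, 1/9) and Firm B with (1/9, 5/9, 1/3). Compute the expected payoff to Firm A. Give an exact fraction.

230/81

Against (1/9, 5/9, 1/3), each row's expected payoff is I: 47/9; II: 8/3; III: -8/9.
Taking the (2/9, 2/3, 1/9)-weighted average: (2/9)·(47/9) + (2/3)·(8/3) + (1/9)·(-8/9) = 230/81.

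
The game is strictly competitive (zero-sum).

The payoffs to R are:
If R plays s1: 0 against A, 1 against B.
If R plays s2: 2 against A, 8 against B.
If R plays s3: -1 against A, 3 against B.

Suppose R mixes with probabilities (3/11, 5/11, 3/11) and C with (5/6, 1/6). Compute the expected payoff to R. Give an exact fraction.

Against (5/6, 1/6), each row's expected payoff is s1: 1/6; s2: 3; s3: -1/3.
Taking the (3/11, 5/11, 3/11)-weighted average: (3/11)·(1/6) + (5/11)·(3) + (3/11)·(-1/3) = 29/22.

29/22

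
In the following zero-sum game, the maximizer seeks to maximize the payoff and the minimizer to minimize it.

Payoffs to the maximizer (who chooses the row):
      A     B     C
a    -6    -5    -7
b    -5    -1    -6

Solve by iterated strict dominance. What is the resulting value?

Row a is strictly dominated by row b (-5>-6, -1>-5, -6>-7); eliminate a.
Column B is strictly dominated by A for the minimizer (-5<-1); eliminate B.
Column A is strictly dominated by C for the minimizer (-6<-5); eliminate A.
Only (b, C) remains, with payoff -6.

-6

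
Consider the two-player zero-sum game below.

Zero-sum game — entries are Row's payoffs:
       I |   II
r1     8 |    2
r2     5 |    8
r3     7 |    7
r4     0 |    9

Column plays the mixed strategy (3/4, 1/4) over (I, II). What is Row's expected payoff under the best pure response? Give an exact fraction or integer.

7

r1: (8)·(3/4) + (2)·(1/4) = 13/2.
r2: (5)·(3/4) + (8)·(1/4) = 23/4.
r3: (7)·(3/4) + (7)·(1/4) = 7.
r4: (0)·(3/4) + (9)·(1/4) = 9/4.
The best pure response is r3 with expected payoff 7.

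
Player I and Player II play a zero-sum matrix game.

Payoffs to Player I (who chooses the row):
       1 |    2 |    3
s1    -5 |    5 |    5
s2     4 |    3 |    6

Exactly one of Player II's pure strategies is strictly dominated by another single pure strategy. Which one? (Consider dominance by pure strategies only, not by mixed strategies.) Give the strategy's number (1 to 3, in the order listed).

Player II prefers columns that give Player I less. Compare 3 with 1: -5 < 5, 4 < 6.
So 1 strictly dominates 3 for Player II; 3 is strictly dominated.

3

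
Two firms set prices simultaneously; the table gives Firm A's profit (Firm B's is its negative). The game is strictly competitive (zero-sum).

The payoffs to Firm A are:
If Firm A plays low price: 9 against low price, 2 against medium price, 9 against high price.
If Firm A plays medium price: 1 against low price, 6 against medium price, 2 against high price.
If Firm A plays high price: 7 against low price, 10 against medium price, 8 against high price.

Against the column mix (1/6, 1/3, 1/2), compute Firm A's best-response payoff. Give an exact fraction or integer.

low price: (9)·(1/6) + (2)·(1/3) + (9)·(1/2) = 20/3.
medium price: (1)·(1/6) + (6)·(1/3) + (2)·(1/2) = 19/6.
high price: (7)·(1/6) + (10)·(1/3) + (8)·(1/2) = 17/2.
The best pure response is high price with expected payoff 17/2.

17/2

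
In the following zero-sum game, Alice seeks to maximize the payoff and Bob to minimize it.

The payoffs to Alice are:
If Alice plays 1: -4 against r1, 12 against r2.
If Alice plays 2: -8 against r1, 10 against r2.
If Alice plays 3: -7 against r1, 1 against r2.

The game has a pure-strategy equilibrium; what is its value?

-4

Row minima: -4, -8, -7 → Alice's maximin is -4.
Column maxima: -4, 12 → Bob's minimax is -4.
They coincide at (1, r1), so the value is -4.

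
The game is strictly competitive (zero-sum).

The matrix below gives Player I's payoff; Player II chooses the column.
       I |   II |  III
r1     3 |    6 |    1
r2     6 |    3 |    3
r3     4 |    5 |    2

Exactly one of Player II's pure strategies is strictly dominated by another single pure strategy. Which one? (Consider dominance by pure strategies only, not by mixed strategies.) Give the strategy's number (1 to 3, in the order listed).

Player II prefers columns that give Player I less. Compare I with III: 1 < 3, 3 < 6, 2 < 4.
So III strictly dominates I for Player II; I is strictly dominated.

1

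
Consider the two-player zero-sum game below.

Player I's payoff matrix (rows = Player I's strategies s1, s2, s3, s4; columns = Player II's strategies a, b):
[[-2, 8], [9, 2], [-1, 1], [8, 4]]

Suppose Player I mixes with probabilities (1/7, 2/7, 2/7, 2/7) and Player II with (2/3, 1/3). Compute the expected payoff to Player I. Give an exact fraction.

Against (2/3, 1/3), each row's expected payoff is s1: 4/3; s2: 20/3; s3: -1/3; s4: 20/3.
Taking the (1/7, 2/7, 2/7, 2/7)-weighted average: (1/7)·(4/3) + (2/7)·(20/3) + (2/7)·(-1/3) + (2/7)·(20/3) = 82/21.

82/21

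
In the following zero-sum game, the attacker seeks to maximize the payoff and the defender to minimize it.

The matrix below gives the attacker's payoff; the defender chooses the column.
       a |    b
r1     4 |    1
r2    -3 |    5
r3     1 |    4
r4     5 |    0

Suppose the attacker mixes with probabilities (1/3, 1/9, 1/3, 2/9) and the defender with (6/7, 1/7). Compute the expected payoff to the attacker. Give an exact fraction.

152/63

Against (6/7, 1/7), each row's expected payoff is r1: 25/7; r2: -13/7; r3: 10/7; r4: 30/7.
Taking the (1/3, 1/9, 1/3, 2/9)-weighted average: (1/3)·(25/7) + (1/9)·(-13/7) + (1/3)·(10/7) + (2/9)·(30/7) = 152/63.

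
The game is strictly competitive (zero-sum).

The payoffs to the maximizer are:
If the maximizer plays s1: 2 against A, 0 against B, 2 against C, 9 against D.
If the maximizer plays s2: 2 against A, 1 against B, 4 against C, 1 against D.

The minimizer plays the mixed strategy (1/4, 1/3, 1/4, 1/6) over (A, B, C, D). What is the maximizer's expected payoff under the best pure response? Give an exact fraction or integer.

s1: (2)·(1/4) + (0)·(1/3) + (2)·(1/4) + (9)·(1/6) = 5/2.
s2: (2)·(1/4) + (1)·(1/3) + (4)·(1/4) + (1)·(1/6) = 2.
The best pure response is s1 with expected payoff 5/2.

5/2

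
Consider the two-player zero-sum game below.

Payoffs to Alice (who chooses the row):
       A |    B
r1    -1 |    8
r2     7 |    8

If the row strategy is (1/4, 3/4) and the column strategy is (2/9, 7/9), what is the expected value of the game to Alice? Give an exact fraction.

Against (2/9, 7/9), each row's expected payoff is r1: 6; r2: 70/9.
Taking the (1/4, 3/4)-weighted average: (1/4)·(6) + (3/4)·(70/9) = 22/3.

22/3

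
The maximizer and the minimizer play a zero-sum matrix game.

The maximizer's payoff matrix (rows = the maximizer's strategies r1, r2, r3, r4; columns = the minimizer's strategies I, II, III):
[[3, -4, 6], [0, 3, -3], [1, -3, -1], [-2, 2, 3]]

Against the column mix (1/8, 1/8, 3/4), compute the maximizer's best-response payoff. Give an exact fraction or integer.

35/8

r1: (3)·(1/8) + (-4)·(1/8) + (6)·(3/4) = 35/8.
r2: (0)·(1/8) + (3)·(1/8) + (-3)·(3/4) = -15/8.
r3: (1)·(1/8) + (-3)·(1/8) + (-1)·(3/4) = -1.
r4: (-2)·(1/8) + (2)·(1/8) + (3)·(3/4) = 9/4.
The best pure response is r1 with expected payoff 35/8.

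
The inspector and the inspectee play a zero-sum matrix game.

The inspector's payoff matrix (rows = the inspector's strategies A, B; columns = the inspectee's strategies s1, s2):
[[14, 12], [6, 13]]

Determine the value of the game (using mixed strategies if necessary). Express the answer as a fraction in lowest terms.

Row minima are 12 and 6, so the inspector's maximin is 12; column maxima are 14 and 13, so the inspectee's minimax is 13. These differ, so the equilibrium is in mixed strategies.
Let the inspector play A with probability p. The inspectee is indifferent when 14p + 6(1−p) = 12p + 13(1−p), giving p = 7/9.
Let the inspectee play s1 with probability q. The inspector is indifferent when 14q + 12(1−q) = 6q + 13(1−q), giving q = 1/9.
The value is 14·(1/9) + (12)·(8/9) = 110/9.

110/9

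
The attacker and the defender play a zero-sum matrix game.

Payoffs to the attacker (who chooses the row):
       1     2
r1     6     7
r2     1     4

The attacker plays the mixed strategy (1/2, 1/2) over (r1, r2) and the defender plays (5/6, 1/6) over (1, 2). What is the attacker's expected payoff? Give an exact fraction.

23/6

Against (5/6, 1/6), each row's expected payoff is r1: 37/6; r2: 3/2.
Taking the (1/2, 1/2)-weighted average: (1/2)·(37/6) + (1/2)·(3/2) = 23/6.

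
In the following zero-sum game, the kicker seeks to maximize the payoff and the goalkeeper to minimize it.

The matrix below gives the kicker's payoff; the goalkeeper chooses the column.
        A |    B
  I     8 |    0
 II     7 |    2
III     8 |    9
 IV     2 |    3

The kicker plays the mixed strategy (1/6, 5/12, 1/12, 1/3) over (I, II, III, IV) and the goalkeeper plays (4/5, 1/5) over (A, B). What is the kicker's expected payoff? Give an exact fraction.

Against (4/5, 1/5), each row's expected payoff is I: 32/5; II: 6; III: 41/5; IV: 11/5.
Taking the (1/6, 5/12, 1/12, 1/3)-weighted average: (1/6)·(32/5) + (5/12)·(6) + (1/12)·(41/5) + (1/3)·(11/5) = 299/60.

299/60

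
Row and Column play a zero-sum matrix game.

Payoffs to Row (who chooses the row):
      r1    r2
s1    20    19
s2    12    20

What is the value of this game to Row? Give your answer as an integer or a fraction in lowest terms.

Row minima are 19 and 12, so Row's maximin is 19; column maxima are 20 and 20, so Column's minimax is 20. These differ, so the equilibrium is in mixed strategies.
Let Row play s1 with probability p. Column is indifferent when 20p + 12(1−p) = 19p + 20(1−p), giving p = 8/9.
Let Column play r1 with probability q. Row is indifferent when 20q + 19(1−q) = 12q + 20(1−q), giving q = 1/9.
The value is 20·(1/9) + (19)·(8/9) = 172/9.

172/9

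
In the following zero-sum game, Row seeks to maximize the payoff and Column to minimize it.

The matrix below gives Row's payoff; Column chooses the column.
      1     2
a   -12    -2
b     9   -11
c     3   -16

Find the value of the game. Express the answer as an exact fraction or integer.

-5

Row c is strictly dominated by row b, so Row never plays it.
The remaining 2×2 game on (a, b) × (1, 2) has no saddle point. Let Row play a with probability p; indifference gives −12p + 9(1−p) = −2p − 11(1−p), so p = 2/3.
Similarly Column's optimal q on 1 is 3/10, and the value is -12·(3/10) + (-2)·(7/10) = -5.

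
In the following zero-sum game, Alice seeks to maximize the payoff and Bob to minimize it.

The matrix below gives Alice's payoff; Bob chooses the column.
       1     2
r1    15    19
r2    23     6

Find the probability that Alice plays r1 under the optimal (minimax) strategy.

17/21

Row minima are 15 and 6, so Alice's maximin is 15; column maxima are 23 and 19, so Bob's minimax is 19. These differ, so the equilibrium is in mixed strategies.
Let Alice play r1 with probability p. Bob is indifferent when 15p + 23(1−p) = 19p + 6(1−p), giving p = 17/21.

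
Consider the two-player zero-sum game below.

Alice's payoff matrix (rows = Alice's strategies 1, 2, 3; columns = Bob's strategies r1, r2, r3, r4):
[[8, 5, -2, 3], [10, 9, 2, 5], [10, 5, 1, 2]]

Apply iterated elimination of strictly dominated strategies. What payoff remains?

2

Column r2 is strictly dominated by r3 for Bob (-2<5, 2<9, 1<5); eliminate r2.
Row 1 is strictly dominated by row 2 (10>8, 2>-2, 5>3); eliminate 1.
Column r1 is strictly dominated by r3 for Bob (2<10, 1<10); eliminate r1.
Row 3 is strictly dominated by row 2 (2>1, 5>2); eliminate 3.
Column r4 is strictly dominated by r3 for Bob (2<5); eliminate r4.
Only (2, r3) remains, with payoff 2.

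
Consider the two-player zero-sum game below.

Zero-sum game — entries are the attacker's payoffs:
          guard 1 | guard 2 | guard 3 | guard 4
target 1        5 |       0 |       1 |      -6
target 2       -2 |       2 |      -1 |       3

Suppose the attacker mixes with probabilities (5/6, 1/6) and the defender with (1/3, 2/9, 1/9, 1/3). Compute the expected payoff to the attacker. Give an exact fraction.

-2/27

Against (1/3, 2/9, 1/9, 1/3), each row's expected payoff is target 1: -2/9; target 2: 2/3.
Taking the (5/6, 1/6)-weighted average: (5/6)·(-2/9) + (1/6)·(2/3) = -2/27.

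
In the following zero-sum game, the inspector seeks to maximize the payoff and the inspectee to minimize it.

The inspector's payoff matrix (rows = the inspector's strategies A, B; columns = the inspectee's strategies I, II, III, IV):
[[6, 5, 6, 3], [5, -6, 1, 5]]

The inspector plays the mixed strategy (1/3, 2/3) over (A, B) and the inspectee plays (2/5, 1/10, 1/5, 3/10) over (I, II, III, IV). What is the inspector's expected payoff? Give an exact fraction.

56/15

Against (2/5, 1/10, 1/5, 3/10), each row's expected payoff is A: 5; B: 31/10.
Taking the (1/3, 2/3)-weighted average: (1/3)·(5) + (2/3)·(31/10) = 56/15.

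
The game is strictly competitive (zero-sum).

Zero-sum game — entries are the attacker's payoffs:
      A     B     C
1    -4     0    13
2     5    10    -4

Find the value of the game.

Column B is strictly dominated by A for the defender (it gives the attacker more in every row).
The remaining 2×2 game on (1, 2) × (A, C) has no saddle point. Let the attacker play 1 with probability p; indifference gives −4p + 5(1−p) = 13p − 4(1−p), so p = 9/26.
Similarly the defender's optimal q on A is 17/26, and the value is -4·(17/26) + (13)·(9/26) = 49/26.

49/26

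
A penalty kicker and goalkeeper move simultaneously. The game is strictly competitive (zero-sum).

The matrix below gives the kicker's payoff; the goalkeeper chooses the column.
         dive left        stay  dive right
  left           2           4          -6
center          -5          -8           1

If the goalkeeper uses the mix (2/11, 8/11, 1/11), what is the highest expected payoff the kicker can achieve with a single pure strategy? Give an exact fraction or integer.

left: (2)·(2/11) + (4)·(8/11) + (-6)·(1/11) = 30/11.
center: (-5)·(2/11) + (-8)·(8/11) + (1)·(1/11) = -73/11.
The best pure response is left with expected payoff 30/11.

30/11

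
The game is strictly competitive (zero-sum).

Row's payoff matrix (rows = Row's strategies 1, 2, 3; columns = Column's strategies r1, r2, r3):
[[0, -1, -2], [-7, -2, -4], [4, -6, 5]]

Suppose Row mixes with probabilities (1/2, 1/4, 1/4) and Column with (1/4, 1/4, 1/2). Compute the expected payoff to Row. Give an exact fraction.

Against (1/4, 1/4, 1/2), each row's expected payoff is 1: -5/4; 2: -17/4; 3: 2.
Taking the (1/2, 1/4, 1/4)-weighted average: (1/2)·(-5/4) + (1/4)·(-17/4) + (1/4)·(2) = -19/16.

-19/16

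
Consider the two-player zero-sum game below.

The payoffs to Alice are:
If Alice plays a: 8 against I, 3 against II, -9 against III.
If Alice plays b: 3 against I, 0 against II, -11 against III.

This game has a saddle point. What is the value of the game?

Row minima: -9, -11 → Alice's maximin is -9.
Column maxima: 8, 3, -9 → Bob's minimax is -9.
They coincide at (a, III), so the value is -9.

-9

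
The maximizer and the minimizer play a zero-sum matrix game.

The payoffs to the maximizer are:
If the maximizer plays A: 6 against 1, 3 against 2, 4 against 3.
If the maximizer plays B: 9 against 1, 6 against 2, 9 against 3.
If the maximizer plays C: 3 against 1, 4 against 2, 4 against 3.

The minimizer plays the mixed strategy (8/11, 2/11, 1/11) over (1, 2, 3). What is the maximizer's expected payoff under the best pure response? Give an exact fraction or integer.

A: (6)·(8/11) + (3)·(2/11) + (4)·(1/11) = 58/11.
B: (9)·(8/11) + (6)·(2/11) + (9)·(1/11) = 93/11.
C: (3)·(8/11) + (4)·(2/11) + (4)·(1/11) = 36/11.
The best pure response is B with expected payoff 93/11.

93/11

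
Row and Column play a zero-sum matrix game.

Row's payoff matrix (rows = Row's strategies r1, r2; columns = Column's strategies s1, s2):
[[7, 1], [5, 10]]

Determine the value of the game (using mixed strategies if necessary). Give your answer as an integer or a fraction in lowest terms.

Row minima are 1 and 5, so Row's maximin is 5; column maxima are 7 and 10, so Column's minimax is 7. These differ, so the equilibrium is in mixed strategies.
Let Row play r1 with probability p. Column is indifferent when 7p + 5(1−p) = p + 10(1−p), giving p = 5/11.
Let Column play s1 with probability q. Row is indifferent when 7q + (1−q) = 5q + 10(1−q), giving q = 9/11.
The value is 7·(9/11) + (1)·(2/11) = 65/11.

65/11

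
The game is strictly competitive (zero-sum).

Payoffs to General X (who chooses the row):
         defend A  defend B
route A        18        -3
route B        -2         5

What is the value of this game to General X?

Row minima are -3 and -2, so General X's maximin is -2; column maxima are 18 and 5, so General Y's minimax is 5. These differ, so the equilibrium is in mixed strategies.
Let General X play route A with probability p. General Y is indifferent when 18p − 2(1−p) = −3p + 5(1−p), giving p = 1/4.
Let General Y play defend A with probability q. General X is indifferent when 18q − 3(1−q) = −2q + 5(1−q), giving q = 2/7.
The value is 18·(2/7) + (-3)·(5/7) = 3.

3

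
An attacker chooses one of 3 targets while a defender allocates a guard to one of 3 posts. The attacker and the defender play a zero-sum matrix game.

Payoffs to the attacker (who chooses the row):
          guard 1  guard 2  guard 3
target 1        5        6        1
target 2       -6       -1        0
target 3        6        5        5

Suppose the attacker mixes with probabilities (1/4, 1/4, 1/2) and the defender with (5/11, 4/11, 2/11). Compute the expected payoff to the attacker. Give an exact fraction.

137/44

Against (5/11, 4/11, 2/11), each row's expected payoff is target 1: 51/11; target 2: -34/11; target 3: 60/11.
Taking the (1/4, 1/4, 1/2)-weighted average: (1/4)·(51/11) + (1/4)·(-34/11) + (1/2)·(60/11) = 137/44.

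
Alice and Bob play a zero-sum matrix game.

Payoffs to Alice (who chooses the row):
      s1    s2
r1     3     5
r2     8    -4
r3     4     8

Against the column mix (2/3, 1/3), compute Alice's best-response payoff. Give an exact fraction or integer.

r1: (3)·(2/3) + (5)·(1/3) = 11/3.
r2: (8)·(2/3) + (-4)·(1/3) = 4.
r3: (4)·(2/3) + (8)·(1/3) = 16/3.
The best pure response is r3 with expected payoff 16/3.

16/3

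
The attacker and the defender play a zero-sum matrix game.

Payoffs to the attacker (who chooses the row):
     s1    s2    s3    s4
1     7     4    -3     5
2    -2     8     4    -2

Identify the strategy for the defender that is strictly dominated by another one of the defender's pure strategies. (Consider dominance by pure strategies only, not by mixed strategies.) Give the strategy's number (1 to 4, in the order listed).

2

The defender prefers columns that give the attacker less. Compare s2 with s3: -3 < 4, 4 < 8.
So s3 strictly dominates s2 for the defender; s2 is strictly dominated.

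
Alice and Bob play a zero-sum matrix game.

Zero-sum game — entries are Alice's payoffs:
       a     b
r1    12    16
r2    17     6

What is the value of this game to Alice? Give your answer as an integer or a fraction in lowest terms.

40/3

Row minima are 12 and 6, so Alice's maximin is 12; column maxima are 17 and 16, so Bob's minimax is 16. These differ, so the equilibrium is in mixed strategies.
Let Alice play r1 with probability p. Bob is indifferent when 12p + 17(1−p) = 16p + 6(1−p), giving p = 11/15.
Let Bob play a with probability q. Alice is indifferent when 12q + 16(1−q) = 17q + 6(1−q), giving q = 2/3.
The value is 12·(2/3) + (16)·(1/3) = 40/3.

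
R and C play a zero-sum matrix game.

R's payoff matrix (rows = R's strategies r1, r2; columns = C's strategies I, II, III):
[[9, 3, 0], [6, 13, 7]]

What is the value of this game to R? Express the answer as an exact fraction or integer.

Column II is strictly dominated by III for C (it gives R more in every row).
The remaining 2×2 game on (r1, r2) × (I, III) has no saddle point. Let R play r1 with probability p; indifference gives 9p + 6(1−p) = 7(1−p), so p = 1/10.
Similarly C's optimal q on I is 7/10, and the value is 9·(7/10) + (0)·(3/10) = 63/10.

63/10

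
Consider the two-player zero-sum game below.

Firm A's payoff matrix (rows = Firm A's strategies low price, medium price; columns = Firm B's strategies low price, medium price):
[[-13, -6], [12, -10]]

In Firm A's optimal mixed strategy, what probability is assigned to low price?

22/29

Row minima are -13 and -10, so Firm A's maximin is -10; column maxima are 12 and -6, so Firm B's minimax is -6. These differ, so the equilibrium is in mixed strategies.
Let Firm A play low price with probability p. Firm B is indifferent when −13p + 12(1−p) = −6p − 10(1−p), giving p = 22/29.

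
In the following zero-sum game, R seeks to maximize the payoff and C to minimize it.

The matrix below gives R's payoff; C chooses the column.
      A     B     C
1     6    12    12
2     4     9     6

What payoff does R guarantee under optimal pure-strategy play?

Row minima: 6, 4 → R's maximin is 6.
Column maxima: 6, 12, 12 → C's minimax is 6.
They coincide at (1, A), so the value is 6.

6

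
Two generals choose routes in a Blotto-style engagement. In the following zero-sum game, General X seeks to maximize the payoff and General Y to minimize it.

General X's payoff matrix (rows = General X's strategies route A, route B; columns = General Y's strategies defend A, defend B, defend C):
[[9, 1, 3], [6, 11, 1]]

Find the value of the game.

8/3

Column defend A is strictly dominated by defend C for General Y (it gives General X more in every row).
The remaining 2×2 game on (route A, route B) × (defend B, defend C) has no saddle point. Let General X play route A with probability p; indifference gives p + 11(1−p) = 3p + (1−p), so p = 5/6.
Similarly General Y's optimal q on defend B is 1/6, and the value is 1·(1/6) + (3)·(5/6) = 8/3.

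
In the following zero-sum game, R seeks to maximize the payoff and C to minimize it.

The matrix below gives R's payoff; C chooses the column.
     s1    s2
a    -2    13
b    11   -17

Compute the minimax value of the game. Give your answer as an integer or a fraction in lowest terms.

Row minima are -2 and -17, so R's maximin is -2; column maxima are 11 and 13, so C's minimax is 11. These differ, so the equilibrium is in mixed strategies.
Let R play a with probability p. C is indifferent when −2p + 11(1−p) = 13p − 17(1−p), giving p = 28/43.
Let C play s1 with probability q. R is indifferent when −2q + 13(1−q) = 11q − 17(1−q), giving q = 30/43.
The value is -2·(30/43) + (13)·(13/43) = 109/43.

109/43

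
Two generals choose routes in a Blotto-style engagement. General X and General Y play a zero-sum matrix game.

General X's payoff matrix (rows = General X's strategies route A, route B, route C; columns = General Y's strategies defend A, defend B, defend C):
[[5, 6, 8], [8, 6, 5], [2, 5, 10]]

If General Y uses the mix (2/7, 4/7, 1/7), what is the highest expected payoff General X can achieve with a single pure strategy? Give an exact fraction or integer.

45/7

route A: (5)·(2/7) + (6)·(4/7) + (8)·(1/7) = 6.
route B: (8)·(2/7) + (6)·(4/7) + (5)·(1/7) = 45/7.
route C: (2)·(2/7) + (5)·(4/7) + (10)·(1/7) = 34/7.
The best pure response is route B with expected payoff 45/7.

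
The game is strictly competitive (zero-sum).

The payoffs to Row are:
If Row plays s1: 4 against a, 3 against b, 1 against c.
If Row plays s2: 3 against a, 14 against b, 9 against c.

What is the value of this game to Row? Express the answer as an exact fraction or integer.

Column b is strictly dominated by c for Column (it gives Row more in every row).
The remaining 2×2 game on (s1, s2) × (a, c) has no saddle point. Let Row play s1 with probability p; indifference gives 4p + 3(1−p) = p + 9(1−p), so p = 2/3.
Similarly Column's optimal q on a is 8/9, and the value is 4·(8/9) + (1)·(1/9) = 11/3.

11/3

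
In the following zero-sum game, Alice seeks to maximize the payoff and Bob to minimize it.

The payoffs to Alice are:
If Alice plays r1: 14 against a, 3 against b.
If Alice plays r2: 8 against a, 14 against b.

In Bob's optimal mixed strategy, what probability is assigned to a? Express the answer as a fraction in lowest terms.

11/17

Row minima are 3 and 8, so Alice's maximin is 8; column maxima are 14 and 14, so Bob's minimax is 14. These differ, so the equilibrium is in mixed strategies.
Let Bob play a with probability q. Alice is indifferent when 14q + 3(1−q) = 8q + 14(1−q), giving q = 11/17.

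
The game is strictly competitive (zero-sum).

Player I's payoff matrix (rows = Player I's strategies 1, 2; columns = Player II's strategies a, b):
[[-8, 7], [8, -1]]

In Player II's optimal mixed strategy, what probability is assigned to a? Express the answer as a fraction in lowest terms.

Row minima are -8 and -1, so Player I's maximin is -1; column maxima are 8 and 7, so Player II's minimax is 7. These differ, so the equilibrium is in mixed strategies.
Let Player II play a with probability q. Player I is indifferent when −8q + 7(1−q) = 8q − (1−q), giving q = 1/3.

1/3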